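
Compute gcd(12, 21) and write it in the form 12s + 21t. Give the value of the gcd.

3

Euclidean algorithm:
21 = 1×12 + 9
12 = 1×9 + 3
9 = 3×3 + 0
gcd(12, 21) = 3.
Back-substituting:
3 = 12 − 9
3 = −21 + 2·12
So 3 = (-1)·21 + (2)·12.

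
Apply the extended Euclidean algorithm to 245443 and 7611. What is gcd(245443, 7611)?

1

Euclidean algorithm:
245443 = 32*7611 + 1891
7611 = 4*1891 + 47
1891 = 40*47 + 11
47 = 4*11 + 3
11 = 3*3 + 2
3 = 1*2 + 1
2 = 2*1 + 0
gcd(245443, 7611) = 1.
Working backward:
1 = 3 − 2
1 = −11 + 4·3
1 = 4·47 − 17·11
1 = −17·1891 + 684·47
1 = 684·7611 − 2753·1891
1 = −2753·245443 + 88780·7611
So 1 = (-2753)·245443 + (88780)·7611.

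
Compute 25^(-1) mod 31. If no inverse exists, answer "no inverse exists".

5

Run Euclid on (31, 25):
31 = 1×25 + 6
25 = 4×6 + 1
6 = 6×1 + 0
The gcd is 1. Working backward:
1 = 25 − 4·6
1 = −4·31 + 5·25
So 25·5 ≡ 1 (mod 31).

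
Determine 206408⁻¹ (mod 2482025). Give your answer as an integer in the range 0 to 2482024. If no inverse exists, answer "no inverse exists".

1159472

Extended Euclidean algorithm:
2482025 = 12×206408 + 5129
206408 = 40×5129 + 1248
5129 = 4×1248 + 137
1248 = 9×137 + 15
137 = 9×15 + 2
15 = 7×2 + 1
2 = 2×1 + 0
The gcd is 1. Working backward:
1 = 15 − 7·2
1 = −7·137 + 64·15
1 = 64·1248 − 583·137
1 = −583·5129 + 2396·1248
1 = 2396·206408 − 96423·5129
1 = −96423·2482025 + 1159472·206408
So 206408·1159472 ≡ 1 (mod 2482025).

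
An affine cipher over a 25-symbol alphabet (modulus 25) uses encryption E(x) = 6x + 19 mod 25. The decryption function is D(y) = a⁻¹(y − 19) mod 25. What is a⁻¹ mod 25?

21

Extended Euclidean algorithm:
25 = 4*6 + 1
6 = 6*1 + 0
The gcd is 1. Working backward:
1 = 25 − 4·6
So 6·(-4) ≡ 1 (mod 25), and -4 ≡ 21 (mod 25).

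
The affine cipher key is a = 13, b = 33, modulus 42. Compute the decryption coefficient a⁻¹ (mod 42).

Run Euclid on (42, 13):
42 = 3*13 + 3
13 = 4*3 + 1
3 = 3*1 + 0
The gcd is 1. Working backward:
1 = 13 − 4·3
1 = −4·42 + 13·13
So 13·13 ≡ 1 (mod 42).

13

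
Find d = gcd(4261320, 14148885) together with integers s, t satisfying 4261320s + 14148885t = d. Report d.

15

Apply Euclid's algorithm to 14148885 and 4261320:
14148885 = 3·4261320 + 1364925
4261320 = 3·1364925 + 166545
1364925 = 8·166545 + 32565
166545 = 5·32565 + 3720
32565 = 8·3720 + 2805
3720 = 1·2805 + 915
2805 = 3·915 + 60
915 = 15·60 + 15
60 = 4·15 + 0
gcd(4261320, 14148885) = 15.
Express as a combination:
15 = 915 − 15·60
15 = −15·2805 + 46·915
15 = 46·3720 − 61·2805
15 = −61·32565 + 534·3720
15 = 534·166545 − 2731·32565
15 = −2731·1364925 + 22382·166545
15 = 22382·4261320 − 69877·1364925
15 = −69877·14148885 + 232013·4261320
So 15 = (-69877)·14148885 + (232013)·4261320.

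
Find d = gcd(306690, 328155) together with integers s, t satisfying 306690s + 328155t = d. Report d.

15

Euclidean algorithm:
328155 = 1·306690 + 21465
306690 = 14·21465 + 6180
21465 = 3·6180 + 2925
6180 = 2·2925 + 330
2925 = 8·330 + 285
330 = 1·285 + 45
285 = 6·45 + 15
45 = 3·15 + 0
gcd(306690, 328155) = 15.
Express as a combination:
15 = 285 − 6·45
15 = −6·330 + 7·285
15 = 7·2925 − 62·330
15 = −62·6180 + 131·2925
15 = 131·21465 − 455·6180
15 = −455·306690 + 6501·21465
15 = 6501·328155 − 6956·306690
So 15 = (6501)·328155 + (-6956)·306690.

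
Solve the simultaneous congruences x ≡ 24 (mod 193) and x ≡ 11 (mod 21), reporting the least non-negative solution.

410

Write x = 24 + 193·k. Then 193·k ≡ 11 − 24 ≡ 8 (mod 21).
Need 193⁻¹ mod 21. Extended Euclid on (21, 4):
21 = 5·4 + 1
4 = 4·1 + 0
Back-substitute:
1 = 21 − 5·4
193⁻¹ ≡ 16 (mod 21), so k ≡ 16·8 ≡ 2 (mod 21).
x = 24 + 193·2 = 410.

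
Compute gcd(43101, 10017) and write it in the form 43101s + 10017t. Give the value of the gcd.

Repeated division:
43101 = 4·10017 + 3033
10017 = 3·3033 + 918
3033 = 3·918 + 279
918 = 3·279 + 81
279 = 3·81 + 36
81 = 2·36 + 9
36 = 4·9 + 0
gcd(43101, 10017) = 9.
Working backward:
9 = 81 − 2·36
9 = −2·279 + 7·81
9 = 7·918 − 23·279
9 = −23·3033 + 76·918
9 = 76·10017 − 251·3033
9 = −251·43101 + 1080·10017
So 9 = (-251)·43101 + (1080)·10017.

9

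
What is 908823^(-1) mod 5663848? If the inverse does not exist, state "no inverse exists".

Apply the Euclidean algorithm to 5663848 and 908823:
5663848 = 6·908823 + 210910
908823 = 4·210910 + 65183
210910 = 3·65183 + 15361
65183 = 4·15361 + 3739
15361 = 4·3739 + 405
3739 = 9·405 + 94
405 = 4·94 + 29
94 = 3·29 + 7
29 = 4·7 + 1
7 = 7·1 + 0
The gcd is 1. Working backward:
1 = 29 − 4·7
1 = −4·94 + 13·29
1 = 13·405 − 56·94
1 = −56·3739 + 517·405
1 = 517·15361 − 2124·3739
1 = −2124·65183 + 9013·15361
1 = 9013·210910 − 29163·65183
1 = −29163·908823 + 125665·210910
1 = 125665·5663848 − 783153·908823
Thus 908823·(-783153) ≡ 1 (mod 5663848); reducing, -783153 mod 5663848 = 4880695.

4880695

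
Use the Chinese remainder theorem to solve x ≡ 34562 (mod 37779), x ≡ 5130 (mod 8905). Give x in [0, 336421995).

Write x = 34562 + 37779·k. Then 37779·k ≡ 5130 − 34562 ≡ 6188 (mod 8905).
Need 37779⁻¹ mod 8905. Extended Euclid on (8905, 2159):
8905 = 4*2159 + 269
2159 = 8*269 + 7
269 = 38*7 + 3
7 = 2*3 + 1
3 = 3*1 + 0
Back-substitute:
1 = 7 − 2·3
1 = −2·269 + 77·7
1 = 77·2159 − 618·269
1 = −618·8905 + 2549·2159
37779⁻¹ ≡ 2549 (mod 8905), so k ≡ 2549·6188 ≡ 2457 (mod 8905).
x = 34562 + 37779·2457 = 92857565.

92857565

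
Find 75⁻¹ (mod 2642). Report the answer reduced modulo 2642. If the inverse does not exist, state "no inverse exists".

gcd(2642, 75) by repeated division:
2642 = 35×75 + 17
75 = 4×17 + 7
17 = 2×7 + 3
7 = 2×3 + 1
3 = 3×1 + 0
The gcd is 1. Working backward:
1 = 7 − 2·3
1 = −2·17 + 5·7
1 = 5·75 − 22·17
1 = −22·2642 + 775·75
So 75·775 ≡ 1 (mod 2642).

775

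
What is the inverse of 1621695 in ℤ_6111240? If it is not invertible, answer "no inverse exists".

Euclidean algorithm on 6111240, 1621695:
6111240 = 3·1621695 + 1246155
1621695 = 1·1246155 + 375540
1246155 = 3·375540 + 119535
375540 = 3·119535 + 16935
119535 = 7·16935 + 990
16935 = 17·990 + 105
990 = 9·105 + 45
105 = 2·45 + 15
45 = 3·15 + 0
Since gcd = 15 > 1, 1621695 is not a unit mod 6111240.

no inverse exists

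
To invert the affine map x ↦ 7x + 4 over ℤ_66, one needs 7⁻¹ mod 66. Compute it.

Extended Euclidean algorithm:
66 = 9×7 + 3
7 = 2×3 + 1
3 = 3×1 + 0
Since gcd(7, 66) = 1, back-substitute to write 1 as a combination:
1 = 7 − 2·3
1 = −2·66 + 19·7
So 7·19 ≡ 1 (mod 66).

19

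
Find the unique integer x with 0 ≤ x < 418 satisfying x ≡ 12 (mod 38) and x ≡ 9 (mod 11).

240

Write x = 12 + 38·k. Then 38·k ≡ 9 − 12 ≡ 8 (mod 11).
Need 38⁻¹ mod 11. Extended Euclid on (11, 5):
11 = 2·5 + 1
5 = 5·1 + 0
Back-substitute:
1 = 11 − 2·5
38⁻¹ ≡ 9 (mod 11), so k ≡ 9·8 ≡ 6 (mod 11).
x = 12 + 38·6 = 240.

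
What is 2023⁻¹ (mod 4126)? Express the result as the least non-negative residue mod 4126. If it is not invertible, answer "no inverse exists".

361

Apply the Euclidean algorithm to 4126 and 2023:
4126 = 2*2023 + 80
2023 = 25*80 + 23
80 = 3*23 + 11
23 = 2*11 + 1
11 = 11*1 + 0
Since gcd(2023, 4126) = 1, back-substitute to write 1 as a combination:
1 = 23 − 2·11
1 = −2·80 + 7·23
1 = 7·2023 − 177·80
1 = −177·4126 + 361·2023
So 2023·361 ≡ 1 (mod 4126).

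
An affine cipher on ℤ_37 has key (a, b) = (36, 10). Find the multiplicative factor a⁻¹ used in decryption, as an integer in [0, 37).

36

Apply the Euclidean algorithm to 37 and 36:
37 = 1*36 + 1
36 = 36*1 + 0
The gcd is 1. Working backward:
1 = 37 − 36
Thus 36·(-1) ≡ 1 (mod 37); reducing, -1 mod 37 = 36.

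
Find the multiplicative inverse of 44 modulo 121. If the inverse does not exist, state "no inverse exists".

Compute gcd(44, 121):
121 = 2×44 + 33
44 = 1×33 + 11
33 = 3×11 + 0
The gcd is 11, not 1, hence no inverse exists.

no inverse exists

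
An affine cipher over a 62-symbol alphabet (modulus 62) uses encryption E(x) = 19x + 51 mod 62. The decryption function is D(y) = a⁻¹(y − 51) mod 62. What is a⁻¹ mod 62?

Extended Euclidean algorithm:
62 = 3*19 + 5
19 = 3*5 + 4
5 = 1*4 + 1
4 = 4*1 + 0
gcd = 1, so the inverse exists. Back-substitute:
1 = 5 − 4
1 = −19 + 4·5
1 = 4·62 − 13·19
So 19·(-13) ≡ 1 (mod 62), and -13 ≡ 49 (mod 62).

49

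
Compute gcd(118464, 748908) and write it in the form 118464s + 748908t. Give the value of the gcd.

Apply Euclid's algorithm to 748908 and 118464:
748908 = 6*118464 + 38124
118464 = 3*38124 + 4092
38124 = 9*4092 + 1296
4092 = 3*1296 + 204
1296 = 6*204 + 72
204 = 2*72 + 60
72 = 1*60 + 12
60 = 5*12 + 0
gcd(118464, 748908) = 12.
Express as a combination:
12 = 72 − 60
12 = −204 + 3·72
12 = 3·1296 − 19·204
12 = −19·4092 + 60·1296
12 = 60·38124 − 559·4092
12 = −559·118464 + 1737·38124
12 = 1737·748908 − 10981·118464
So 12 = (1737)·748908 + (-10981)·118464.

12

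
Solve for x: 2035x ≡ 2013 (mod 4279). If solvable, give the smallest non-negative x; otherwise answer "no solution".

165

First find gcd(2035, 4279):
4279 = 2·2035 + 209
2035 = 9·209 + 154
209 = 1·154 + 55
154 = 2·55 + 44
55 = 1·44 + 11
44 = 4·11 + 0
gcd = 11 and 11 | 2013, so solutions exist. Divide through by 11: 185x ≡ 183 (mod 389).
Now find 185⁻¹ mod 389:
389 = 2*185 + 19
185 = 9*19 + 14
19 = 1*14 + 5
14 = 2*5 + 4
5 = 1*4 + 1
4 = 4*1 + 0
Back-substitute:
1 = 5 − 4
1 = −14 + 3·5
1 = 3·19 − 4·14
1 = −4·185 + 39·19
1 = 39·389 − 82·185
So 185·(-82) ≡ 1 (mod 389), i.e. 185⁻¹ ≡ 307.
Then x ≡ 307·183 ≡ 165 (mod 389); the smallest non-negative solution is x = 165.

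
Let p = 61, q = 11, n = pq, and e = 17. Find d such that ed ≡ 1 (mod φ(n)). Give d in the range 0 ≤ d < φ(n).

353

φ(n) = (p−1)(q−1) = 60·10 = 600.
Need d with 17·d ≡ 1 (mod 600). Apply the extended Euclidean algorithm:
600 = 35·17 + 5
17 = 3·5 + 2
5 = 2·2 + 1
2 = 2·1 + 0
Back-substitute:
1 = 5 − 2·2
1 = −2·17 + 7·5
1 = 7·600 − 247·17
So 17·(-247) ≡ 1 (mod 600), hence d ≡ -247 ≡ 353 (mod 600).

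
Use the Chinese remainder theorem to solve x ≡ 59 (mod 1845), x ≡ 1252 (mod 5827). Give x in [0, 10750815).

Write x = 59 + 1845·k. Then 1845·k ≡ 1252 − 59 ≡ 1193 (mod 5827).
Need 1845⁻¹ mod 5827. Extended Euclid on (5827, 1845):
5827 = 3*1845 + 292
1845 = 6*292 + 93
292 = 3*93 + 13
93 = 7*13 + 2
13 = 6*2 + 1
2 = 2*1 + 0
Back-substitute:
1 = 13 − 6·2
1 = −6·93 + 43·13
1 = 43·292 − 135·93
1 = −135·1845 + 853·292
1 = 853·5827 − 2694·1845
1845⁻¹ ≡ 3133 (mod 5827), so k ≡ 3133·1193 ≡ 2562 (mod 5827).
x = 59 + 1845·2562 = 4726949.

4726949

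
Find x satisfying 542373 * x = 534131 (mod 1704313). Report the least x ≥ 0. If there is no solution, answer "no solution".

First find gcd(542373, 1704313):
1704313 = 3·542373 + 77194
542373 = 7·77194 + 2015
77194 = 38·2015 + 624
2015 = 3·624 + 143
624 = 4·143 + 52
143 = 2·52 + 39
52 = 1·39 + 13
39 = 3·13 + 0
gcd = 13 and 13 | 534131, so solutions exist. Divide through by 13: 41721x ≡ 41087 (mod 131101).
Now find 41721⁻¹ mod 131101:
131101 = 3*41721 + 5938
41721 = 7*5938 + 155
5938 = 38*155 + 48
155 = 3*48 + 11
48 = 4*11 + 4
11 = 2*4 + 3
4 = 1*3 + 1
3 = 3*1 + 0
Back-substitute:
1 = 4 − 3
1 = −11 + 3·4
1 = 3·48 − 13·11
1 = −13·155 + 42·48
1 = 42·5938 − 1609·155
1 = −1609·41721 + 11305·5938
1 = 11305·131101 − 35524·41721
So 41721·(-35524) ≡ 1 (mod 131101), i.e. 41721⁻¹ ≡ 95577.
Then x ≡ 95577·41087 ≡ 103946 (mod 131101); the smallest non-negative solution is x = 103946.

103946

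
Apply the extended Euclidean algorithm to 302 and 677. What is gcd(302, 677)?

1

Apply Euclid's algorithm to 677 and 302:
677 = 2·302 + 73
302 = 4·73 + 10
73 = 7·10 + 3
10 = 3·3 + 1
3 = 3·1 + 0
gcd(302, 677) = 1.
Working backward:
1 = 10 − 3·3
1 = −3·73 + 22·10
1 = 22·302 − 91·73
1 = −91·677 + 204·302
So 1 = (-91)·677 + (204)·302.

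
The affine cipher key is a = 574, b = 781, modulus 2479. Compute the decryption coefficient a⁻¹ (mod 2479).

Run Euclid on (2479, 574):
2479 = 4×574 + 183
574 = 3×183 + 25
183 = 7×25 + 8
25 = 3×8 + 1
8 = 8×1 + 0
The gcd is 1. Working backward:
1 = 25 − 3·8
1 = −3·183 + 22·25
1 = 22·574 − 69·183
1 = −69·2479 + 298·574
So 574·298 ≡ 1 (mod 2479).

298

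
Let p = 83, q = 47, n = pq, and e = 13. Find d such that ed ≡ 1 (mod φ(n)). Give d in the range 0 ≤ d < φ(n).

φ(n) = (p−1)(q−1) = 82·46 = 3772.
Need d with 13·d ≡ 1 (mod 3772). Apply the extended Euclidean algorithm:
3772 = 290×13 + 2
13 = 6×2 + 1
2 = 2×1 + 0
Back-substitute:
1 = 13 − 6·2
1 = −6·3772 + 1741·13
So 13·1741 ≡ 1 (mod 3772), hence d = 1741.

1741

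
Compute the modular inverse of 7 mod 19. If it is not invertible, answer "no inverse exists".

11

Extended Euclidean algorithm:
19 = 2×7 + 5
7 = 1×5 + 2
5 = 2×2 + 1
2 = 2×1 + 0
Since gcd(7, 19) = 1, back-substitute to write 1 as a combination:
1 = 5 − 2·2
1 = −2·7 + 3·5
1 = 3·19 − 8·7
Hence 7⁻¹ ≡ -8 ≡ 11 (mod 19).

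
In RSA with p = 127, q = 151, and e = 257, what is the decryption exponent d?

φ(n) = (p−1)(q−1) = 126·150 = 18900.
Need d with 257·d ≡ 1 (mod 18900). Apply the extended Euclidean algorithm:
18900 = 73*257 + 139
257 = 1*139 + 118
139 = 1*118 + 21
118 = 5*21 + 13
21 = 1*13 + 8
13 = 1*8 + 5
8 = 1*5 + 3
5 = 1*3 + 2
3 = 1*2 + 1
2 = 2*1 + 0
Back-substitute:
1 = 3 − 2
1 = −5 + 2·3
1 = 2·8 − 3·5
1 = −3·13 + 5·8
1 = 5·21 − 8·13
1 = −8·118 + 45·21
1 = 45·139 − 53·118
1 = −53·257 + 98·139
1 = 98·18900 − 7207·257
So 257·(-7207) ≡ 1 (mod 18900), hence d ≡ -7207 ≡ 11693 (mod 18900).

11693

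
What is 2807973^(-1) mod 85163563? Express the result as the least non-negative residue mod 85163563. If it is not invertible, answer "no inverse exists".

2123347

Run Euclid on (85163563, 2807973):
85163563 = 30·2807973 + 924373
2807973 = 3·924373 + 34854
924373 = 26·34854 + 18169
34854 = 1·18169 + 16685
18169 = 1·16685 + 1484
16685 = 11·1484 + 361
1484 = 4·361 + 40
361 = 9·40 + 1
40 = 40·1 + 0
Since gcd(2807973, 85163563) = 1, back-substitute to write 1 as a combination:
1 = 361 − 9·40
1 = −9·1484 + 37·361
1 = 37·16685 − 416·1484
1 = −416·18169 + 453·16685
1 = 453·34854 − 869·18169
1 = −869·924373 + 23047·34854
1 = 23047·2807973 − 70010·924373
1 = −70010·85163563 + 2123347·2807973
So 2807973·2123347 ≡ 1 (mod 85163563).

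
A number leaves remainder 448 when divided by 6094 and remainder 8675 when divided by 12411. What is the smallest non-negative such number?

5655680

Write x = 448 + 6094·k. Then 6094·k ≡ 8675 − 448 ≡ 8227 (mod 12411).
Need 6094⁻¹ mod 12411. Extended Euclid on (12411, 6094):
12411 = 2*6094 + 223
6094 = 27*223 + 73
223 = 3*73 + 4
73 = 18*4 + 1
4 = 4*1 + 0
Back-substitute:
1 = 73 − 18·4
1 = −18·223 + 55·73
1 = 55·6094 − 1503·223
1 = −1503·12411 + 3061·6094
6094⁻¹ ≡ 3061 (mod 12411), so k ≡ 3061·8227 ≡ 928 (mod 12411).
x = 448 + 6094·928 = 5655680.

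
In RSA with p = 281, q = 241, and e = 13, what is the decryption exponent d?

20677

φ(n) = (p−1)(q−1) = 280·240 = 67200.
Need d with 13·d ≡ 1 (mod 67200). Apply the extended Euclidean algorithm:
67200 = 5169×13 + 3
13 = 4×3 + 1
3 = 3×1 + 0
Back-substitute:
1 = 13 − 4·3
1 = −4·67200 + 20677·13
So 13·20677 ≡ 1 (mod 67200), hence d = 20677.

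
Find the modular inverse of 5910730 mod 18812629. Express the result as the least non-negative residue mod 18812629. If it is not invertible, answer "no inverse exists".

Run Euclid on (18812629, 5910730):
18812629 = 3*5910730 + 1080439
5910730 = 5*1080439 + 508535
1080439 = 2*508535 + 63369
508535 = 8*63369 + 1583
63369 = 40*1583 + 49
1583 = 32*49 + 15
49 = 3*15 + 4
15 = 3*4 + 3
4 = 1*3 + 1
3 = 3*1 + 0
gcd = 1, so the inverse exists. Back-substitute:
1 = 4 − 3
1 = −15 + 4·4
1 = 4·49 − 13·15
1 = −13·1583 + 420·49
1 = 420·63369 − 16813·1583
1 = −16813·508535 + 134924·63369
1 = 134924·1080439 − 286661·508535
1 = −286661·5910730 + 1568229·1080439
1 = 1568229·18812629 − 4991348·5910730
So 5910730·(-4991348) ≡ 1 (mod 18812629), and -4991348 ≡ 13821281 (mod 18812629).

13821281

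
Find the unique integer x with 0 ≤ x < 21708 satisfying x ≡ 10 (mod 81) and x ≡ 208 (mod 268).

5032

Write x = 10 + 81·k. Then 81·k ≡ 208 − 10 ≡ 198 (mod 268).
Need 81⁻¹ mod 268. Extended Euclid on (268, 81):
268 = 3*81 + 25
81 = 3*25 + 6
25 = 4*6 + 1
6 = 6*1 + 0
Back-substitute:
1 = 25 − 4·6
1 = −4·81 + 13·25
1 = 13·268 − 43·81
81⁻¹ ≡ 225 (mod 268), so k ≡ 225·198 ≡ 62 (mod 268).
x = 10 + 81·62 = 5032.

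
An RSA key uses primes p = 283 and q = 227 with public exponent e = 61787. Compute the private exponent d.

15335

φ(n) = (p−1)(q−1) = 282·226 = 63732.
Need d with 61787·d ≡ 1 (mod 63732). Apply the extended Euclidean algorithm:
63732 = 1·61787 + 1945
61787 = 31·1945 + 1492
1945 = 1·1492 + 453
1492 = 3·453 + 133
453 = 3·133 + 54
133 = 2·54 + 25
54 = 2·25 + 4
25 = 6·4 + 1
4 = 4·1 + 0
Back-substitute:
1 = 25 − 6·4
1 = −6·54 + 13·25
1 = 13·133 − 32·54
1 = −32·453 + 109·133
1 = 109·1492 − 359·453
1 = −359·1945 + 468·1492
1 = 468·61787 − 14867·1945
1 = −14867·63732 + 15335·61787
So 61787·15335 ≡ 1 (mod 63732), hence d = 15335.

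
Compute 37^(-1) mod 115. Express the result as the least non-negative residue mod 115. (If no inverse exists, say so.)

28

Apply the Euclidean algorithm to 115 and 37:
115 = 3*37 + 4
37 = 9*4 + 1
4 = 4*1 + 0
Since gcd(37, 115) = 1, back-substitute to write 1 as a combination:
1 = 37 − 9·4
1 = −9·115 + 28·37
So 37·28 ≡ 1 (mod 115).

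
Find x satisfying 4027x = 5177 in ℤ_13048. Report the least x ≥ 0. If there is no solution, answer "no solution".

7891

First find gcd(4027, 13048):
13048 = 3×4027 + 967
4027 = 4×967 + 159
967 = 6×159 + 13
159 = 12×13 + 3
13 = 4×3 + 1
3 = 3×1 + 0
gcd = 1, so a unique solution mod 13048 exists.
Back-substitute for the Bézout coefficients:
1 = 13 − 4·3
1 = −4·159 + 49·13
1 = 49·967 − 298·159
1 = −298·4027 + 1241·967
1 = 1241·13048 − 4021·4027
So 4027·(-4021) ≡ 1 (mod 13048), giving 4027⁻¹ ≡ 9027.
x ≡ 4027⁻¹·5177 ≡ 9027·5177 ≡ 7891 (mod 13048).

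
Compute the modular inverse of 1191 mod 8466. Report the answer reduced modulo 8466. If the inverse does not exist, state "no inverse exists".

Compute gcd(1191, 8466):
8466 = 7·1191 + 129
1191 = 9·129 + 30
129 = 4·30 + 9
30 = 3·9 + 3
9 = 3·3 + 0
Since gcd = 3 > 1, 1191 is not a unit mod 8466.

no inverse exists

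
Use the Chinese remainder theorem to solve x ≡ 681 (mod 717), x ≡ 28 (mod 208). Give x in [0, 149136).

Write x = 681 + 717·k. Then 717·k ≡ 28 − 681 ≡ 179 (mod 208).
Need 717⁻¹ mod 208. Extended Euclid on (208, 93):
208 = 2*93 + 22
93 = 4*22 + 5
22 = 4*5 + 2
5 = 2*2 + 1
2 = 2*1 + 0
Back-substitute:
1 = 5 − 2·2
1 = −2·22 + 9·5
1 = 9·93 − 38·22
1 = −38·208 + 85·93
717⁻¹ ≡ 85 (mod 208), so k ≡ 85·179 ≡ 31 (mod 208).
x = 681 + 717·31 = 22908.

22908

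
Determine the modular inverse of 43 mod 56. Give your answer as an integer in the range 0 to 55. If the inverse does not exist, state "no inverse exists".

gcd(56, 43) by repeated division:
56 = 1*43 + 13
43 = 3*13 + 4
13 = 3*4 + 1
4 = 4*1 + 0
The gcd is 1. Working backward:
1 = 13 − 3·4
1 = −3·43 + 10·13
1 = 10·56 − 13·43
Thus 43·(-13) ≡ 1 (mod 56); reducing, -13 mod 56 = 43.

43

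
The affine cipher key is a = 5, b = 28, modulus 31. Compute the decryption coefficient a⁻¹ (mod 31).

Run Euclid on (31, 5):
31 = 6×5 + 1
5 = 5×1 + 0
Since gcd(5, 31) = 1, back-substitute to write 1 as a combination:
1 = 31 − 6·5
So 5·(-6) ≡ 1 (mod 31), and -6 ≡ 25 (mod 31).

25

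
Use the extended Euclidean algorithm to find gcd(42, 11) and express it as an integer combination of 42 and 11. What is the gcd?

1

Apply Euclid's algorithm to 42 and 11:
42 = 3·11 + 9
11 = 1·9 + 2
9 = 4·2 + 1
2 = 2·1 + 0
gcd(42, 11) = 1.
Express as a combination:
1 = 9 − 4·2
1 = −4·11 + 5·9
1 = 5·42 − 19·11
So 1 = (5)·42 + (-19)·11.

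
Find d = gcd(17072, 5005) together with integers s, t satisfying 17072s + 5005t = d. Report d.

11

Repeated division:
17072 = 3×5005 + 2057
5005 = 2×2057 + 891
2057 = 2×891 + 275
891 = 3×275 + 66
275 = 4×66 + 11
66 = 6×11 + 0
gcd(17072, 5005) = 11.
Express as a combination:
11 = 275 − 4·66
11 = −4·891 + 13·275
11 = 13·2057 − 30·891
11 = −30·5005 + 73·2057
11 = 73·17072 − 249·5005
So 11 = (73)·17072 + (-249)·5005.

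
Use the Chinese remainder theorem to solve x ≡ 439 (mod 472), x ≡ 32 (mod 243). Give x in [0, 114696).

Write x = 439 + 472·k. Then 472·k ≡ 32 − 439 ≡ 79 (mod 243).
Need 472⁻¹ mod 243. Extended Euclid on (243, 229):
243 = 1×229 + 14
229 = 16×14 + 5
14 = 2×5 + 4
5 = 1×4 + 1
4 = 4×1 + 0
Back-substitute:
1 = 5 − 4
1 = −14 + 3·5
1 = 3·229 − 49·14
1 = −49·243 + 52·229
472⁻¹ ≡ 52 (mod 243), so k ≡ 52·79 ≡ 220 (mod 243).
x = 439 + 472·220 = 104279.

104279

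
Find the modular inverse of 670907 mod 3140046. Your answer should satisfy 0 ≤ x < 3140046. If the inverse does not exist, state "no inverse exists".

Run Euclid on (3140046, 670907):
3140046 = 4·670907 + 456418
670907 = 1·456418 + 214489
456418 = 2·214489 + 27440
214489 = 7·27440 + 22409
27440 = 1·22409 + 5031
22409 = 4·5031 + 2285
5031 = 2·2285 + 461
2285 = 4·461 + 441
461 = 1·441 + 20
441 = 22·20 + 1
20 = 20·1 + 0
Since gcd(670907, 3140046) = 1, back-substitute to write 1 as a combination:
1 = 441 − 22·20
1 = −22·461 + 23·441
1 = 23·2285 − 114·461
1 = −114·5031 + 251·2285
1 = 251·22409 − 1118·5031
1 = −1118·27440 + 1369·22409
1 = 1369·214489 − 10701·27440
1 = −10701·456418 + 22771·214489
1 = 22771·670907 − 33472·456418
1 = −33472·3140046 + 156659·670907
So 670907·156659 ≡ 1 (mod 3140046).

156659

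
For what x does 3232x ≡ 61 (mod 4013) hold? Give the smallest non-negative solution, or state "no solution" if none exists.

2641

First find gcd(3232, 4013):
4013 = 1×3232 + 781
3232 = 4×781 + 108
781 = 7×108 + 25
108 = 4×25 + 8
25 = 3×8 + 1
8 = 8×1 + 0
gcd = 1, so a unique solution mod 4013 exists.
Back-substitute for the Bézout coefficients:
1 = 25 − 3·8
1 = −3·108 + 13·25
1 = 13·781 − 94·108
1 = −94·3232 + 389·781
1 = 389·4013 − 483·3232
So 3232·(-483) ≡ 1 (mod 4013), giving 3232⁻¹ ≡ 3530.
x ≡ 3232⁻¹·61 ≡ 3530·61 ≡ 2641 (mod 4013).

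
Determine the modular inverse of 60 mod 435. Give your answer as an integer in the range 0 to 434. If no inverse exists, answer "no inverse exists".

no inverse exists

Compute gcd(60, 435):
435 = 7·60 + 15
60 = 4·15 + 0
gcd(60, 435) = 15 ≠ 1, so 60 has no multiplicative inverse modulo 435.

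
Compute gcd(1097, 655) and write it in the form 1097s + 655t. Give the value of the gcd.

Apply Euclid's algorithm to 1097 and 655:
1097 = 1*655 + 442
655 = 1*442 + 213
442 = 2*213 + 16
213 = 13*16 + 5
16 = 3*5 + 1
5 = 5*1 + 0
gcd(1097, 655) = 1.
Express as a combination:
1 = 16 − 3·5
1 = −3·213 + 40·16
1 = 40·442 − 83·213
1 = −83·655 + 123·442
1 = 123·1097 − 206·655
So 1 = (123)·1097 + (-206)·655.

1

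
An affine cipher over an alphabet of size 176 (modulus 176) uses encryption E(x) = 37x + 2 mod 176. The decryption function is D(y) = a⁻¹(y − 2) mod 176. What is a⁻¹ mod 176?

Extended Euclidean algorithm:
176 = 4·37 + 28
37 = 1·28 + 9
28 = 3·9 + 1
9 = 9·1 + 0
gcd = 1, so the inverse exists. Back-substitute:
1 = 28 − 3·9
1 = −3·37 + 4·28
1 = 4·176 − 19·37
So 37·(-19) ≡ 1 (mod 176), and -19 ≡ 157 (mod 176).

157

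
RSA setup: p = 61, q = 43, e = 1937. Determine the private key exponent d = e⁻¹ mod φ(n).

1193

φ(n) = (p−1)(q−1) = 60·42 = 2520.
Need d with 1937·d ≡ 1 (mod 2520). Apply the extended Euclidean algorithm:
2520 = 1·1937 + 583
1937 = 3·583 + 188
583 = 3·188 + 19
188 = 9·19 + 17
19 = 1·17 + 2
17 = 8·2 + 1
2 = 2·1 + 0
Back-substitute:
1 = 17 − 8·2
1 = −8·19 + 9·17
1 = 9·188 − 89·19
1 = −89·583 + 276·188
1 = 276·1937 − 917·583
1 = −917·2520 + 1193·1937
So 1937·1193 ≡ 1 (mod 2520), hence d = 1193.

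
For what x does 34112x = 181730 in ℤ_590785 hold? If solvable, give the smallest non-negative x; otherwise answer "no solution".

gcd(34112, 590785):
590785 = 17·34112 + 10881
34112 = 3·10881 + 1469
10881 = 7·1469 + 598
1469 = 2·598 + 273
598 = 2·273 + 52
273 = 5·52 + 13
52 = 4·13 + 0
gcd = 13, but 13 ∤ 181730, so the congruence has no solution.

no solution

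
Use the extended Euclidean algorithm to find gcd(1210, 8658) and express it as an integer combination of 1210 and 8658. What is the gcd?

Apply Euclid's algorithm to 8658 and 1210:
8658 = 7*1210 + 188
1210 = 6*188 + 82
188 = 2*82 + 24
82 = 3*24 + 10
24 = 2*10 + 4
10 = 2*4 + 2
4 = 2*2 + 0
gcd(1210, 8658) = 2.
Working backward:
2 = 10 − 2·4
2 = −2·24 + 5·10
2 = 5·82 − 17·24
2 = −17·188 + 39·82
2 = 39·1210 − 251·188
2 = −251·8658 + 1796·1210
So 2 = (-251)·8658 + (1796)·1210.

2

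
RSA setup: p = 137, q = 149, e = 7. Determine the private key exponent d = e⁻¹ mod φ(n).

φ(n) = (p−1)(q−1) = 136·148 = 20128.
Need d with 7·d ≡ 1 (mod 20128). Apply the extended Euclidean algorithm:
20128 = 2875×7 + 3
7 = 2×3 + 1
3 = 3×1 + 0
Back-substitute:
1 = 7 − 2·3
1 = −2·20128 + 5751·7
So 7·5751 ≡ 1 (mod 20128), hence d = 5751.

5751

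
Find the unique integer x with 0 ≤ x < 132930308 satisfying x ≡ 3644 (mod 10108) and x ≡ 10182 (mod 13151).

64634196

Write x = 3644 + 10108·k. Then 10108·k ≡ 10182 − 3644 ≡ 6538 (mod 13151).
Need 10108⁻¹ mod 13151. Extended Euclid on (13151, 10108):
13151 = 1*10108 + 3043
10108 = 3*3043 + 979
3043 = 3*979 + 106
979 = 9*106 + 25
106 = 4*25 + 6
25 = 4*6 + 1
6 = 6*1 + 0
Back-substitute:
1 = 25 − 4·6
1 = −4·106 + 17·25
1 = 17·979 − 157·106
1 = −157·3043 + 488·979
1 = 488·10108 − 1621·3043
1 = −1621·13151 + 2109·10108
10108⁻¹ ≡ 2109 (mod 13151), so k ≡ 2109·6538 ≡ 6394 (mod 13151).
x = 3644 + 10108·6394 = 64634196.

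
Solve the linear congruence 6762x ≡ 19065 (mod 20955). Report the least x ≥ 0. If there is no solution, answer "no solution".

First find gcd(6762, 20955):
20955 = 3×6762 + 669
6762 = 10×669 + 72
669 = 9×72 + 21
72 = 3×21 + 9
21 = 2×9 + 3
9 = 3×3 + 0
gcd = 3 and 3 | 19065, so solutions exist. Divide through by 3: 2254x ≡ 6355 (mod 6985).
Now find 2254⁻¹ mod 6985:
6985 = 3*2254 + 223
2254 = 10*223 + 24
223 = 9*24 + 7
24 = 3*7 + 3
7 = 2*3 + 1
3 = 3*1 + 0
Back-substitute:
1 = 7 − 2·3
1 = −2·24 + 7·7
1 = 7·223 − 65·24
1 = −65·2254 + 657·223
1 = 657·6985 − 2036·2254
So 2254·(-2036) ≡ 1 (mod 6985), i.e. 2254⁻¹ ≡ 4949.
Then x ≡ 4949·6355 ≡ 4425 (mod 6985); the smallest non-negative solution is x = 4425.

4425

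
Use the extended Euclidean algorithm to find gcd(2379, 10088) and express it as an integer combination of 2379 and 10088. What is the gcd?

13

Apply Euclid's algorithm to 10088 and 2379:
10088 = 4*2379 + 572
2379 = 4*572 + 91
572 = 6*91 + 26
91 = 3*26 + 13
26 = 2*13 + 0
gcd(2379, 10088) = 13.
Express as a combination:
13 = 91 − 3·26
13 = −3·572 + 19·91
13 = 19·2379 − 79·572
13 = −79·10088 + 335·2379
So 13 = (-79)·10088 + (335)·2379.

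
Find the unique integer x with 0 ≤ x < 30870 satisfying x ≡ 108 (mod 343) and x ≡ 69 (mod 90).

Write x = 108 + 343·k. Then 343·k ≡ 69 − 108 ≡ 51 (mod 90).
Need 343⁻¹ mod 90. Extended Euclid on (90, 73):
90 = 1·73 + 17
73 = 4·17 + 5
17 = 3·5 + 2
5 = 2·2 + 1
2 = 2·1 + 0
Back-substitute:
1 = 5 − 2·2
1 = −2·17 + 7·5
1 = 7·73 − 30·17
1 = −30·90 + 37·73
343⁻¹ ≡ 37 (mod 90), so k ≡ 37·51 ≡ 87 (mod 90).
x = 108 + 343·87 = 29949.

29949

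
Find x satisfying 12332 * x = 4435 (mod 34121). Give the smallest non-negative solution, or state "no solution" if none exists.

First find gcd(12332, 34121):
34121 = 2*12332 + 9457
12332 = 1*9457 + 2875
9457 = 3*2875 + 832
2875 = 3*832 + 379
832 = 2*379 + 74
379 = 5*74 + 9
74 = 8*9 + 2
9 = 4*2 + 1
2 = 2*1 + 0
gcd = 1, so a unique solution mod 34121 exists.
Back-substitute for the Bézout coefficients:
1 = 9 − 4·2
1 = −4·74 + 33·9
1 = 33·379 − 169·74
1 = −169·832 + 371·379
1 = 371·2875 − 1282·832
1 = −1282·9457 + 4217·2875
1 = 4217·12332 − 5499·9457
1 = −5499·34121 + 15215·12332
So 12332·(15215) ≡ 1 (mod 34121), giving 12332⁻¹ ≡ 15215.
x ≡ 12332⁻¹·4435 ≡ 15215·4435 ≡ 21308 (mod 34121).

21308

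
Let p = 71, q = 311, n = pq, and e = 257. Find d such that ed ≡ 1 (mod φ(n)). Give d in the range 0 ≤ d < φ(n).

3293

φ(n) = (p−1)(q−1) = 70·310 = 21700.
Need d with 257·d ≡ 1 (mod 21700). Apply the extended Euclidean algorithm:
21700 = 84×257 + 112
257 = 2×112 + 33
112 = 3×33 + 13
33 = 2×13 + 7
13 = 1×7 + 6
7 = 1×6 + 1
6 = 6×1 + 0
Back-substitute:
1 = 7 − 6
1 = −13 + 2·7
1 = 2·33 − 5·13
1 = −5·112 + 17·33
1 = 17·257 − 39·112
1 = −39·21700 + 3293·257
So 257·3293 ≡ 1 (mod 21700), hence d = 3293.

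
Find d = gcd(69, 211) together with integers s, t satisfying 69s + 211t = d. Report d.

1

Euclidean algorithm:
211 = 3×69 + 4
69 = 17×4 + 1
4 = 4×1 + 0
gcd(69, 211) = 1.
Express as a combination:
1 = 69 − 17·4
1 = −17·211 + 52·69
So 1 = (-17)·211 + (52)·69.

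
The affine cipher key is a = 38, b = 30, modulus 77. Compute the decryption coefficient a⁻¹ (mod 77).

Run Euclid on (77, 38):
77 = 2*38 + 1
38 = 38*1 + 0
The gcd is 1. Working backward:
1 = 77 − 2·38
Thus 38·(-2) ≡ 1 (mod 77); reducing, -2 mod 77 = 75.

75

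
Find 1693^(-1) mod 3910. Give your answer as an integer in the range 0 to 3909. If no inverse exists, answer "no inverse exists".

Extended Euclidean algorithm:
3910 = 2×1693 + 524
1693 = 3×524 + 121
524 = 4×121 + 40
121 = 3×40 + 1
40 = 40×1 + 0
The gcd is 1. Working backward:
1 = 121 − 3·40
1 = −3·524 + 13·121
1 = 13·1693 − 42·524
1 = −42·3910 + 97·1693
So 1693·97 ≡ 1 (mod 3910).

97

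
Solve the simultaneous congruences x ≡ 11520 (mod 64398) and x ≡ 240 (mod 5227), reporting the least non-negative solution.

59901660

Write x = 11520 + 64398·k. Then 64398·k ≡ 240 − 11520 ≡ 4401 (mod 5227).
Need 64398⁻¹ mod 5227. Extended Euclid on (5227, 1674):
5227 = 3×1674 + 205
1674 = 8×205 + 34
205 = 6×34 + 1
34 = 34×1 + 0
Back-substitute:
1 = 205 − 6·34
1 = −6·1674 + 49·205
1 = 49·5227 − 153·1674
64398⁻¹ ≡ 5074 (mod 5227), so k ≡ 5074·4401 ≡ 930 (mod 5227).
x = 11520 + 64398·930 = 59901660.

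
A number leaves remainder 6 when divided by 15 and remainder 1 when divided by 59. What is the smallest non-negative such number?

Write x = 6 + 15·k. Then 15·k ≡ 1 − 6 ≡ 54 (mod 59).
Need 15⁻¹ mod 59. Extended Euclid on (59, 15):
59 = 3×15 + 14
15 = 1×14 + 1
14 = 14×1 + 0
Back-substitute:
1 = 15 − 14
1 = −59 + 4·15
15⁻¹ ≡ 4 (mod 59), so k ≡ 4·54 ≡ 39 (mod 59).
x = 6 + 15·39 = 591.

591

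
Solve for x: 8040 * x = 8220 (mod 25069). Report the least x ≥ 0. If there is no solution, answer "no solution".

15903

First find gcd(8040, 25069):
25069 = 3×8040 + 949
8040 = 8×949 + 448
949 = 2×448 + 53
448 = 8×53 + 24
53 = 2×24 + 5
24 = 4×5 + 4
5 = 1×4 + 1
4 = 4×1 + 0
gcd = 1, so a unique solution mod 25069 exists.
Back-substitute for the Bézout coefficients:
1 = 5 − 4
1 = −24 + 5·5
1 = 5·53 − 11·24
1 = −11·448 + 93·53
1 = 93·949 − 197·448
1 = −197·8040 + 1669·949
1 = 1669·25069 − 5204·8040
So 8040·(-5204) ≡ 1 (mod 25069), giving 8040⁻¹ ≡ 19865.
x ≡ 8040⁻¹·8220 ≡ 19865·8220 ≡ 15903 (mod 25069).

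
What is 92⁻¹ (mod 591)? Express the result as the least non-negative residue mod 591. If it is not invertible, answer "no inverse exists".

Apply the Euclidean algorithm to 591 and 92:
591 = 6×92 + 39
92 = 2×39 + 14
39 = 2×14 + 11
14 = 1×11 + 3
11 = 3×3 + 2
3 = 1×2 + 1
2 = 2×1 + 0
Since gcd(92, 591) = 1, back-substitute to write 1 as a combination:
1 = 3 − 2
1 = −11 + 4·3
1 = 4·14 − 5·11
1 = −5·39 + 14·14
1 = 14·92 − 33·39
1 = −33·591 + 212·92
So 92·212 ≡ 1 (mod 591).

212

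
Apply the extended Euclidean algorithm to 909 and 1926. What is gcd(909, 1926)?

Apply Euclid's algorithm to 1926 and 909:
1926 = 2·909 + 108
909 = 8·108 + 45
108 = 2·45 + 18
45 = 2·18 + 9
18 = 2·9 + 0
gcd(909, 1926) = 9.
Working backward:
9 = 45 − 2·18
9 = −2·108 + 5·45
9 = 5·909 − 42·108
9 = −42·1926 + 89·909
So 9 = (-42)·1926 + (89)·909.

9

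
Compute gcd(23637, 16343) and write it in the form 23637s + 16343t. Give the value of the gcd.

Euclidean algorithm:
23637 = 1*16343 + 7294
16343 = 2*7294 + 1755
7294 = 4*1755 + 274
1755 = 6*274 + 111
274 = 2*111 + 52
111 = 2*52 + 7
52 = 7*7 + 3
7 = 2*3 + 1
3 = 3*1 + 0
gcd(23637, 16343) = 1.
Express as a combination:
1 = 7 − 2·3
1 = −2·52 + 15·7
1 = 15·111 − 32·52
1 = −32·274 + 79·111
1 = 79·1755 − 506·274
1 = −506·7294 + 2103·1755
1 = 2103·16343 − 4712·7294
1 = −4712·23637 + 6815·16343
So 1 = (-4712)·23637 + (6815)·16343.

1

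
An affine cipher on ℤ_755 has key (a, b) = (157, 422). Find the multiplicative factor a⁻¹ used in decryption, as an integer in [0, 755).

Extended Euclidean algorithm:
755 = 4*157 + 127
157 = 1*127 + 30
127 = 4*30 + 7
30 = 4*7 + 2
7 = 3*2 + 1
2 = 2*1 + 0
gcd = 1, so the inverse exists. Back-substitute:
1 = 7 − 3·2
1 = −3·30 + 13·7
1 = 13·127 − 55·30
1 = −55·157 + 68·127
1 = 68·755 − 327·157
Thus 157·(-327) ≡ 1 (mod 755); reducing, -327 mod 755 = 428.

428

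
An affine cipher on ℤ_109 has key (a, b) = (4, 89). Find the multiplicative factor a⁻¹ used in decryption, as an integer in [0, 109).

Run Euclid on (109, 4):
109 = 27·4 + 1
4 = 4·1 + 0
The gcd is 1. Working backward:
1 = 109 − 27·4
So 4·(-27) ≡ 1 (mod 109), and -27 ≡ 82 (mod 109).

82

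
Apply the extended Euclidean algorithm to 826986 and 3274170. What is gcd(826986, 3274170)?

6

Euclidean algorithm:
3274170 = 3×826986 + 793212
826986 = 1×793212 + 33774
793212 = 23×33774 + 16410
33774 = 2×16410 + 954
16410 = 17×954 + 192
954 = 4×192 + 186
192 = 1×186 + 6
186 = 31×6 + 0
gcd(826986, 3274170) = 6.
Back-substituting:
6 = 192 − 186
6 = −954 + 5·192
6 = 5·16410 − 86·954
6 = −86·33774 + 177·16410
6 = 177·793212 − 4157·33774
6 = −4157·826986 + 4334·793212
6 = 4334·3274170 − 17159·826986
So 6 = (4334)·3274170 + (-17159)·826986.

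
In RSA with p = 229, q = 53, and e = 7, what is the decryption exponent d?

φ(n) = (p−1)(q−1) = 228·52 = 11856.
Need d with 7·d ≡ 1 (mod 11856). Apply the extended Euclidean algorithm:
11856 = 1693*7 + 5
7 = 1*5 + 2
5 = 2*2 + 1
2 = 2*1 + 0
Back-substitute:
1 = 5 − 2·2
1 = −2·7 + 3·5
1 = 3·11856 − 5081·7
So 7·(-5081) ≡ 1 (mod 11856), hence d ≡ -5081 ≡ 6775 (mod 11856).

6775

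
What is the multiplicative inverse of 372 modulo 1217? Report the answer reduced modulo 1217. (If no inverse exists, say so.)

494

Run Euclid on (1217, 372):
1217 = 3*372 + 101
372 = 3*101 + 69
101 = 1*69 + 32
69 = 2*32 + 5
32 = 6*5 + 2
5 = 2*2 + 1
2 = 2*1 + 0
Since gcd(372, 1217) = 1, back-substitute to write 1 as a combination:
1 = 5 − 2·2
1 = −2·32 + 13·5
1 = 13·69 − 28·32
1 = −28·101 + 41·69
1 = 41·372 − 151·101
1 = −151·1217 + 494·372
So 372·494 ≡ 1 (mod 1217).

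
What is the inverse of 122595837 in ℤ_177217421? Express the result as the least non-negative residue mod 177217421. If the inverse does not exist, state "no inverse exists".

Extended Euclidean algorithm:
177217421 = 1·122595837 + 54621584
122595837 = 2·54621584 + 13352669
54621584 = 4·13352669 + 1210908
13352669 = 11·1210908 + 32681
1210908 = 37·32681 + 1711
32681 = 19·1711 + 172
1711 = 9·172 + 163
172 = 1·163 + 9
163 = 18·9 + 1
9 = 9·1 + 0
gcd = 1, so the inverse exists. Back-substitute:
1 = 163 − 18·9
1 = −18·172 + 19·163
1 = 19·1711 − 189·172
1 = −189·32681 + 3610·1711
1 = 3610·1210908 − 133759·32681
1 = −133759·13352669 + 1474959·1210908
1 = 1474959·54621584 − 6033595·13352669
1 = −6033595·122595837 + 13542149·54621584
1 = 13542149·177217421 − 19575744·122595837
So 122595837·(-19575744) ≡ 1 (mod 177217421), and -19575744 ≡ 157641677 (mod 177217421).

157641677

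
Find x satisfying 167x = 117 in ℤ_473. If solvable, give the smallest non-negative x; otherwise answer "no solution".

97

First find gcd(167, 473):
473 = 2×167 + 139
167 = 1×139 + 28
139 = 4×28 + 27
28 = 1×27 + 1
27 = 27×1 + 0
gcd = 1, so a unique solution mod 473 exists.
Back-substitute for the Bézout coefficients:
1 = 28 − 27
1 = −139 + 5·28
1 = 5·167 − 6·139
1 = −6·473 + 17·167
So 167·(17) ≡ 1 (mod 473), giving 167⁻¹ ≡ 17.
x ≡ 167⁻¹·117 ≡ 17·117 ≡ 97 (mod 473).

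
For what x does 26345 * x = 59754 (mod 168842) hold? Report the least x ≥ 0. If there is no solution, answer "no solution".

First find gcd(26345, 168842):
168842 = 6×26345 + 10772
26345 = 2×10772 + 4801
10772 = 2×4801 + 1170
4801 = 4×1170 + 121
1170 = 9×121 + 81
121 = 1×81 + 40
81 = 2×40 + 1
40 = 40×1 + 0
gcd = 1, so a unique solution mod 168842 exists.
Back-substitute for the Bézout coefficients:
1 = 81 − 2·40
1 = −2·121 + 3·81
1 = 3·1170 − 29·121
1 = −29·4801 + 119·1170
1 = 119·10772 − 267·4801
1 = −267·26345 + 653·10772
1 = 653·168842 − 4185·26345
So 26345·(-4185) ≡ 1 (mod 168842), giving 26345⁻¹ ≡ 164657.
x ≡ 26345⁻¹·59754 ≡ 164657·59754 ≡ 153354 (mod 168842).

153354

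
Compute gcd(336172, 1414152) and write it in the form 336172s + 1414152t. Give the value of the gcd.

Repeated division:
1414152 = 4*336172 + 69464
336172 = 4*69464 + 58316
69464 = 1*58316 + 11148
58316 = 5*11148 + 2576
11148 = 4*2576 + 844
2576 = 3*844 + 44
844 = 19*44 + 8
44 = 5*8 + 4
8 = 2*4 + 0
gcd(336172, 1414152) = 4.
Back-substituting:
4 = 44 − 5·8
4 = −5·844 + 96·44
4 = 96·2576 − 293·844
4 = −293·11148 + 1268·2576
4 = 1268·58316 − 6633·11148
4 = −6633·69464 + 7901·58316
4 = 7901·336172 − 38237·69464
4 = −38237·1414152 + 160849·336172
So 4 = (-38237)·1414152 + (160849)·336172.

4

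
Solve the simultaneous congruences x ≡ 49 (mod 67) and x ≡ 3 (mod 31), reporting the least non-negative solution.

Write x = 49 + 67·k. Then 67·k ≡ 3 − 49 ≡ 16 (mod 31).
Need 67⁻¹ mod 31. Extended Euclid on (31, 5):
31 = 6*5 + 1
5 = 5*1 + 0
Back-substitute:
1 = 31 − 6·5
67⁻¹ ≡ 25 (mod 31), so k ≡ 25·16 ≡ 28 (mod 31).
x = 49 + 67·28 = 1925.

1925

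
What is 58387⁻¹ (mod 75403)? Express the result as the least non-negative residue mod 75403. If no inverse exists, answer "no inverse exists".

22737

Apply the Euclidean algorithm to 75403 and 58387:
75403 = 1·58387 + 17016
58387 = 3·17016 + 7339
17016 = 2·7339 + 2338
7339 = 3·2338 + 325
2338 = 7·325 + 63
325 = 5·63 + 10
63 = 6·10 + 3
10 = 3·3 + 1
3 = 3·1 + 0
The gcd is 1. Working backward:
1 = 10 − 3·3
1 = −3·63 + 19·10
1 = 19·325 − 98·63
1 = −98·2338 + 705·325
1 = 705·7339 − 2213·2338
1 = −2213·17016 + 5131·7339
1 = 5131·58387 − 17606·17016
1 = −17606·75403 + 22737·58387
So 58387·22737 ≡ 1 (mod 75403).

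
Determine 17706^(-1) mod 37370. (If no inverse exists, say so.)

Euclidean algorithm on 37370, 17706:
37370 = 2×17706 + 1958
17706 = 9×1958 + 84
1958 = 23×84 + 26
84 = 3×26 + 6
26 = 4×6 + 2
6 = 3×2 + 0
Since gcd = 2 > 1, 17706 is not a unit mod 37370.

no inverse exists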